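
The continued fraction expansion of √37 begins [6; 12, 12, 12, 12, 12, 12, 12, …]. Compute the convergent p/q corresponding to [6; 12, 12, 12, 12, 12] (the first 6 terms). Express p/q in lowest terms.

a_0 = 6: 6/1
a_1 = 12: 73/12
a_2 = 12: 882/145
a_3 = 12: 10657/1752
a_4 = 12: 128766/21169
a_5 = 12: 1555849/255780

1555849/255780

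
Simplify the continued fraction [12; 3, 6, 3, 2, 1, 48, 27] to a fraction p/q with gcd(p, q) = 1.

3225171/261856

Start with 27.
48 + 1/(27/1) = 48 + 1/27 = 1297/27
1 + 1/(1297/27) = 1 + 27/1297 = 1324/1297
2 + 1/(1324/1297) = 2 + 1297/1324 = 3945/1324
3 + 1/(3945/1324) = 3 + 1324/3945 = 13159/3945
6 + 1/(13159/3945) = 6 + 3945/13159 = 82899/13159
3 + 1/(82899/13159) = 3 + 13159/82899 = 261856/82899
12 + 1/(261856/82899) = 12 + 82899/261856 = 3225171/261856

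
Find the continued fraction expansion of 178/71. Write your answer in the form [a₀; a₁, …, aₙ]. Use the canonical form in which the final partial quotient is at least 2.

178 ÷ 71 → quotient 2, remainder 36
71 ÷ 36 → quotient 1, remainder 35
36 ÷ 35 → quotient 1, remainder 1
35 ÷ 1 → quotient 35, remainder 0

[2; 1, 1, 35]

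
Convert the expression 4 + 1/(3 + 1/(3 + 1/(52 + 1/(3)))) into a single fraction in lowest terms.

6790/1579

a_0 = 4: 4/1
a_1 = 3: 13/3
a_2 = 3: 43/10
a_3 = 52: 2249/523
a_4 = 3: 6790/1579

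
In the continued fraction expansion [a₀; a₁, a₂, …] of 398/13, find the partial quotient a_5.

398 ÷ 13 → quotient 30, remainder 8
13 ÷ 8 → quotient 1, remainder 5
8 ÷ 5 → quotient 1, remainder 3
5 ÷ 3 → quotient 1, remainder 2
3 ÷ 2 → quotient 1, remainder 1
2 ÷ 1 → quotient 2, remainder 0

2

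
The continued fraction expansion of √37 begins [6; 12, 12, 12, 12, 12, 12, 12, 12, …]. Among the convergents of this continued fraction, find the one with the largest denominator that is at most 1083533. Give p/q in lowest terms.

1555849/255780

List convergents until the denominator exceeds the bound:
a_0 = 6: 6/1  (≤ bound)
a_1 = 12: 73/12  (≤ bound)
a_2 = 12: 882/145  (≤ bound)
a_3 = 12: 10657/1752  (≤ bound)
a_4 = 12: 128766/21169  (≤ bound)
a_5 = 12: 1555849/255780  (≤ bound)
a_6 = 12: 18798954/3090529  (> 1083533, stop)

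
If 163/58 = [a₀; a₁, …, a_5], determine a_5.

163 = 2·58 + 47, so a_0 = 2
58 = 1·47 + 11, so a_1 = 1
47 = 4·11 + 3, so a_2 = 4
11 = 3·3 + 2, so a_3 = 3
3 = 1·2 + 1, so a_4 = 1
2 = 2·1 + 0, so a_5 = 2

2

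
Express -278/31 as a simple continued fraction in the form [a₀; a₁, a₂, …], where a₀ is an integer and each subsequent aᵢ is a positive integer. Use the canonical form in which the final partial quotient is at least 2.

-278 ÷ 31 → quotient -9, remainder 1
31 ÷ 1 → quotient 31, remainder 0

[-9; 31]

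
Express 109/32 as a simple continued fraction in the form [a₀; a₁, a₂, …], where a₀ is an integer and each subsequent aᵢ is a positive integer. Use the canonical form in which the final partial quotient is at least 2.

⌊109/32⌋ = 3, remainder 13
⌊32/13⌋ = 2, remainder 6
⌊13/6⌋ = 2, remainder 1
⌊6/1⌋ = 6, remainder 0

[3; 2, 2, 6]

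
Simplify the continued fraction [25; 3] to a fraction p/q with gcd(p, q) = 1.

Compute successive convergents:
a_0 = 25: 25/1
a_1 = 3: 76/3

76/3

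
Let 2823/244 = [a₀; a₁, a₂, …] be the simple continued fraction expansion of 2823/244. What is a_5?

Repeatedly divide and take the remainder:
2823 = 11·244 + 139, so a_0 = 11
244 = 1·139 + 105, so a_1 = 1
139 = 1·105 + 34, so a_2 = 1
105 = 3·34 + 3, so a_3 = 3
34 = 11·3 + 1, so a_4 = 11
3 = 3·1 + 0, so a_5 = 3

3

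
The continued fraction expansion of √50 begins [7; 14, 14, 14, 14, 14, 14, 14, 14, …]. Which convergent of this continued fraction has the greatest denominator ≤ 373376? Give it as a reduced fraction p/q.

a_0 = 7: 7/1  (≤ bound)
a_1 = 14: 99/14  (≤ bound)
a_2 = 14: 1393/197  (≤ bound)
a_3 = 14: 19601/2772  (≤ bound)
a_4 = 14: 275807/39005  (≤ bound)
a_5 = 14: 3880899/548842  (> 373376, stop)

275807/39005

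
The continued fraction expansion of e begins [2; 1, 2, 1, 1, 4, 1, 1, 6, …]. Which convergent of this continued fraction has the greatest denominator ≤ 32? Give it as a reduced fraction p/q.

87/32

a_0 = 2: 2/1  (≤ bound)
a_1 = 1: 3/1  (≤ bound)
a_2 = 2: 8/3  (≤ bound)
a_3 = 1: 11/4  (≤ bound)
a_4 = 1: 19/7  (≤ bound)
a_5 = 4: 87/32  (≤ bound)
a_6 = 1: 106/39  (> 32, stop)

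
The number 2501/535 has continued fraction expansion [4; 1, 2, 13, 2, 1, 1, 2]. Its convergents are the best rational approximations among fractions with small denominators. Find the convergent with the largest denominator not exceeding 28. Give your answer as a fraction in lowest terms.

a_0 = 4: 4/1  (≤ bound)
a_1 = 1: 5/1  (≤ bound)
a_2 = 2: 14/3  (≤ bound)
a_3 = 13: 187/40  (> 28, stop)

14/3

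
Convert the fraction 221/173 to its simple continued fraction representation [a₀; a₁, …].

[1; 3, 1, 1, 1, 1, 9]

⌊221/173⌋ = 1, remainder 48
⌊173/48⌋ = 3, remainder 29
⌊48/29⌋ = 1, remainder 19
⌊29/19⌋ = 1, remainder 10
⌊19/10⌋ = 1, remainder 9
⌊10/9⌋ = 1, remainder 1
⌊9/1⌋ = 9, remainder 0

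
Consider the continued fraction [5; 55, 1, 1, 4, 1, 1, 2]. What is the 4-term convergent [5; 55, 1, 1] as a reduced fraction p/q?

Use the convergent recurrence hₖ = aₖ·hₖ₋₁ + hₖ₋₂ (and likewise for the denominators kₖ):
a_0 = 5: 5/1
a_1 = 55: 276/55
a_2 = 1: 281/56
a_3 = 1: 557/111

557/111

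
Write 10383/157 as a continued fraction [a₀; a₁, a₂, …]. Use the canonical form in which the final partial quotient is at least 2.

[66; 7, 2, 10]

⌊10383/157⌋ = 66, remainder 21
⌊157/21⌋ = 7, remainder 10
⌊21/10⌋ = 2, remainder 1
⌊10/1⌋ = 10, remainder 0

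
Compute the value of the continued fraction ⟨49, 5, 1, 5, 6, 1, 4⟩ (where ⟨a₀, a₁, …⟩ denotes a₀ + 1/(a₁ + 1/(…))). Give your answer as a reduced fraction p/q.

59989/1220

Collapse the nested fraction from the inside out:
Start with 4.
1 + 1/(4/1) = 1 + 1/4 = 5/4
6 + 1/(5/4) = 6 + 4/5 = 34/5
5 + 1/(34/5) = 5 + 5/34 = 175/34
1 + 1/(175/34) = 1 + 34/175 = 209/175
5 + 1/(209/175) = 5 + 175/209 = 1220/209
49 + 1/(1220/209) = 49 + 209/1220 = 59989/1220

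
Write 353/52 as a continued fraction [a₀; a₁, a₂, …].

[6; 1, 3, 1, 2, 1, 2]

353 = 6·52 + 41, so a_0 = 6
52 = 1·41 + 11, so a_1 = 1
41 = 3·11 + 8, so a_2 = 3
11 = 1·8 + 3, so a_3 = 1
8 = 2·3 + 2, so a_4 = 2
3 = 1·2 + 1, so a_5 = 1
2 = 2·1 + 0, so a_6 = 2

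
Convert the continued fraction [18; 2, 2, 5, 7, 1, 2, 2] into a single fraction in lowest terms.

Use the convergent recurrence hₖ = aₖ·hₖ₋₁ + hₖ₋₂ (and likewise for the denominators kₖ):
a_0 = 18: 18/1
a_1 = 2: 37/2
a_2 = 2: 92/5
a_3 = 5: 497/27
a_4 = 7: 3571/194
a_5 = 1: 4068/221
a_6 = 2: 11707/636
a_7 = 2: 27482/1493

27482/1493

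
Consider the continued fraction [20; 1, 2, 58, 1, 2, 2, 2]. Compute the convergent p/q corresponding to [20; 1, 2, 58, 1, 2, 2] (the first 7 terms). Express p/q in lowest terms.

25629/1240

Start with 2.
2 + 1/(2/1) = 2 + 1/2 = 5/2
1 + 1/(5/2) = 1 + 2/5 = 7/5
58 + 1/(7/5) = 58 + 5/7 = 411/7
2 + 1/(411/7) = 2 + 7/411 = 829/411
1 + 1/(829/411) = 1 + 411/829 = 1240/829
20 + 1/(1240/829) = 20 + 829/1240 = 25629/1240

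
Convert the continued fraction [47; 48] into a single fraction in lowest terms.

2257/48

Start with 48.
47 + 1/(48/1) = 47 + 1/48 = 2257/48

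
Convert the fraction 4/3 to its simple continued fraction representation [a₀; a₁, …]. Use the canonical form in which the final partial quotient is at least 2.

[1; 3]

Apply division with remainder until the remainder is 0:
4 ÷ 3 → quotient 1, remainder 1
3 ÷ 1 → quotient 3, remainder 0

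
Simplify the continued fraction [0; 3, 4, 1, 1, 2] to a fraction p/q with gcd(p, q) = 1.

23/74

a_0 = 0: 0/1
a_1 = 3: 1/3
a_2 = 4: 4/13
a_3 = 1: 5/16
a_4 = 1: 9/29
a_5 = 2: 23/74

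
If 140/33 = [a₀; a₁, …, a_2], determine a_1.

4

Repeatedly divide and take the remainder:
140 ÷ 33 → quotient 4, remainder 8
33 ÷ 8 → quotient 4, remainder 1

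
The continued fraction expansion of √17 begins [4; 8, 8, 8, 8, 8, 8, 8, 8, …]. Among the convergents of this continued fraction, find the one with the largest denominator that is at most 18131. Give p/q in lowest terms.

17684/4289

List convergents until the denominator exceeds the bound:
a_0 = 4: 4/1  (≤ bound)
a_1 = 8: 33/8  (≤ bound)
a_2 = 8: 268/65  (≤ bound)
a_3 = 8: 2177/528  (≤ bound)
a_4 = 8: 17684/4289  (≤ bound)
a_5 = 8: 143649/34840  (> 18131, stop)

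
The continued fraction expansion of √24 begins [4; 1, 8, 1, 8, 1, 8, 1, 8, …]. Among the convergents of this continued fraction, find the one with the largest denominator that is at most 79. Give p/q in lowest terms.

49/10

a_0 = 4: 4/1  (≤ bound)
a_1 = 1: 5/1  (≤ bound)
a_2 = 8: 44/9  (≤ bound)
a_3 = 1: 49/10  (≤ bound)
a_4 = 8: 436/89  (> 79, stop)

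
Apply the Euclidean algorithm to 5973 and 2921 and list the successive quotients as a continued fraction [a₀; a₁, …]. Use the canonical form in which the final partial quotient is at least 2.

[2; 22, 3, 2, 1, 3, 1, 2]

Apply division with remainder until the remainder is 0:
5973 ÷ 2921 → quotient 2, remainder 131
2921 ÷ 131 → quotient 22, remainder 39
131 ÷ 39 → quotient 3, remainder 14
39 ÷ 14 → quotient 2, remainder 11
14 ÷ 11 → quotient 1, remainder 3
11 ÷ 3 → quotient 3, remainder 2
3 ÷ 2 → quotient 1, remainder 1
2 ÷ 1 → quotient 2, remainder 0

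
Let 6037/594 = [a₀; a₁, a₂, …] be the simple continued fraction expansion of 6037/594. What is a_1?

6

Run the Euclidean algorithm, recording each quotient:
6037 = 10·594 + 97, so a_0 = 10
594 = 6·97 + 12, so a_1 = 6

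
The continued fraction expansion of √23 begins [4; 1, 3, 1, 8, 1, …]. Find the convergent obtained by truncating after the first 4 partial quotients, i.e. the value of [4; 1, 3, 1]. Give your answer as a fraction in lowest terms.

24/5

Start with 1.
3 + 1/(1/1) = 3 + 1/1 = 4/1
1 + 1/(4/1) = 1 + 1/4 = 5/4
4 + 1/(5/4) = 4 + 4/5 = 24/5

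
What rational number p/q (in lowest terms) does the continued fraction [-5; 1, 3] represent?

-17/4

a_0 = -5: -5/1
a_1 = 1: -4/1
a_2 = 3: -17/4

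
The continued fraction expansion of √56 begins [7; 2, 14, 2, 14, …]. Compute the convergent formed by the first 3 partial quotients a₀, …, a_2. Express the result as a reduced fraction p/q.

a_0 = 7: 7/1
a_1 = 2: 15/2
a_2 = 14: 217/29

217/29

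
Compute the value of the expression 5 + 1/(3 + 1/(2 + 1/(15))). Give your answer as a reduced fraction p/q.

Starting at the tail and folding back:
Start with 15.
2 + 1/(15/1) = 2 + 1/15 = 31/15
3 + 1/(31/15) = 3 + 15/31 = 108/31
5 + 1/(108/31) = 5 + 31/108 = 571/108

571/108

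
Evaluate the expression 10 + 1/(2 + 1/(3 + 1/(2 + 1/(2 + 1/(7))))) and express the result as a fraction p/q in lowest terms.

3016/289

Start with 7.
2 + 1/(7/1) = 2 + 1/7 = 15/7
2 + 1/(15/7) = 2 + 7/15 = 37/15
3 + 1/(37/15) = 3 + 15/37 = 126/37
2 + 1/(126/37) = 2 + 37/126 = 289/126
10 + 1/(289/126) = 10 + 126/289 = 3016/289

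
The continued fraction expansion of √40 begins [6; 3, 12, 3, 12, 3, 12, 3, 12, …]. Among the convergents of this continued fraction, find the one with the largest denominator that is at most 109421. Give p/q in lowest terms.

List convergents until the denominator exceeds the bound:
a_0 = 6: 6/1  (≤ bound)
a_1 = 3: 19/3  (≤ bound)
a_2 = 12: 234/37  (≤ bound)
a_3 = 3: 721/114  (≤ bound)
a_4 = 12: 8886/1405  (≤ bound)
a_5 = 3: 27379/4329  (≤ bound)
a_6 = 12: 337434/53353  (≤ bound)
a_7 = 3: 1039681/164388  (> 109421, stop)

337434/53353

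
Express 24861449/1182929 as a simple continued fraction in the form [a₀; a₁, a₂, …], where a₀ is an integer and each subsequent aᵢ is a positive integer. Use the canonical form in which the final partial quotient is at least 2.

24861449 = 21·1182929 + 19940, so a_0 = 21
1182929 = 59·19940 + 6469, so a_1 = 59
19940 = 3·6469 + 533, so a_2 = 3
6469 = 12·533 + 73, so a_3 = 12
533 = 7·73 + 22, so a_4 = 7
73 = 3·22 + 7, so a_5 = 3
22 = 3·7 + 1, so a_6 = 3
7 = 7·1 + 0, so a_7 = 7

[21; 59, 3, 12, 7, 3, 3, 7]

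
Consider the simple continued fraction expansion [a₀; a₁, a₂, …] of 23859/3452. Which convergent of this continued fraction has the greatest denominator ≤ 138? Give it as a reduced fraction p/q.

235/34

a_0 = 6: 6/1  (≤ bound)
a_1 = 1: 7/1  (≤ bound)
a_2 = 10: 76/11  (≤ bound)
a_3 = 3: 235/34  (≤ bound)
a_4 = 6: 1486/215  (> 138, stop)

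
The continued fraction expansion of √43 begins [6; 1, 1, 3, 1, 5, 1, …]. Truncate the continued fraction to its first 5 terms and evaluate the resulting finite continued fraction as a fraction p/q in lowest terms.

Start with 1.
3 + 1/(1/1) = 3 + 1/1 = 4/1
1 + 1/(4/1) = 1 + 1/4 = 5/4
1 + 1/(5/4) = 1 + 4/5 = 9/5
6 + 1/(9/5) = 6 + 5/9 = 59/9

59/9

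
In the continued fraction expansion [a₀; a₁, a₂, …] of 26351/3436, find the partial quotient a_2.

⌊26351/3436⌋ = 7, remainder 2299
⌊3436/2299⌋ = 1, remainder 1137
⌊2299/1137⌋ = 2, remainder 25

2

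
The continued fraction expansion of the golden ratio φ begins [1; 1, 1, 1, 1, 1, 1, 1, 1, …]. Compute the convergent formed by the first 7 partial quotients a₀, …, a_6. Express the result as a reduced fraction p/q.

21/13

Work from the innermost term outward:
Start with 1.
1 + 1/(1/1) = 1 + 1/1 = 2/1
1 + 1/(2/1) = 1 + 1/2 = 3/2
1 + 1/(3/2) = 1 + 2/3 = 5/3
1 + 1/(5/3) = 1 + 3/5 = 8/5
1 + 1/(8/5) = 1 + 5/8 = 13/8
1 + 1/(13/8) = 1 + 8/13 = 21/13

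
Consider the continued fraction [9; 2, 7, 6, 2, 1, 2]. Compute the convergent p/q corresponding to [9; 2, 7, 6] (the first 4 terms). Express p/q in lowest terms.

a_0 = 9: 9/1
a_1 = 2: 19/2
a_2 = 7: 142/15
a_3 = 6: 871/92

871/92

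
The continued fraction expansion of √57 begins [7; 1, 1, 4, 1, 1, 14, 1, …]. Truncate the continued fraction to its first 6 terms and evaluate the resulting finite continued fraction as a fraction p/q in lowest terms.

a_0 = 7: 7/1
a_1 = 1: 8/1
a_2 = 1: 15/2
a_3 = 4: 68/9
a_4 = 1: 83/11
a_5 = 1: 151/20

151/20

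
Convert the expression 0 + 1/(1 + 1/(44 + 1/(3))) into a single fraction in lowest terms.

Work from the innermost term outward:
Start with 3.
44 + 1/(3/1) = 44 + 1/3 = 133/3
1 + 1/(133/3) = 1 + 3/133 = 136/133
0 + 1/(136/133) = 0 + 133/136 = 133/136

133/136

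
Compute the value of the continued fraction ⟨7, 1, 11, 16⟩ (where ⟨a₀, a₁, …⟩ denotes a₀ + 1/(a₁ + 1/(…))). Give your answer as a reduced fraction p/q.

Compute successive convergents:
a_0 = 7: 7/1
a_1 = 1: 8/1
a_2 = 11: 95/12
a_3 = 16: 1528/193

1528/193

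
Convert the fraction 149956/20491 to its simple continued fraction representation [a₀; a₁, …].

149956 = 7·20491 + 6519, so a_0 = 7
20491 = 3·6519 + 934, so a_1 = 3
6519 = 6·934 + 915, so a_2 = 6
934 = 1·915 + 19, so a_3 = 1
915 = 48·19 + 3, so a_4 = 48
19 = 6·3 + 1, so a_5 = 6
3 = 3·1 + 0, so a_6 = 3

[7; 3, 6, 1, 48, 6, 3]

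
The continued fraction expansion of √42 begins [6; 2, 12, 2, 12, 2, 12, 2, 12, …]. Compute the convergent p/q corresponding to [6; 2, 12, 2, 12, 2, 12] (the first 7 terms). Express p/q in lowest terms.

Work from the innermost term outward:
Start with 12.
2 + 1/(12/1) = 2 + 1/12 = 25/12
12 + 1/(25/12) = 12 + 12/25 = 312/25
2 + 1/(312/25) = 2 + 25/312 = 649/312
12 + 1/(649/312) = 12 + 312/649 = 8100/649
2 + 1/(8100/649) = 2 + 649/8100 = 16849/8100
6 + 1/(16849/8100) = 6 + 8100/16849 = 109194/16849

109194/16849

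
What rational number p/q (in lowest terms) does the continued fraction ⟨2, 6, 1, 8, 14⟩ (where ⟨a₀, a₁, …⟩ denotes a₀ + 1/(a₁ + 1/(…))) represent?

a_0 = 2: 2/1
a_1 = 6: 13/6
a_2 = 1: 15/7
a_3 = 8: 133/62
a_4 = 14: 1877/875

1877/875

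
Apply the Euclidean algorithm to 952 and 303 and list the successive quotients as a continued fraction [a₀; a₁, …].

952 ÷ 303 → quotient 3, remainder 43
303 ÷ 43 → quotient 7, remainder 2
43 ÷ 2 → quotient 21, remainder 1
2 ÷ 1 → quotient 2, remainder 0

[3; 7, 21, 2]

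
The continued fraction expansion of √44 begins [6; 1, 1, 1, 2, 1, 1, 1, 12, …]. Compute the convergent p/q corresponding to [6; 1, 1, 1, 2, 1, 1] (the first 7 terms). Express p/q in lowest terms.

126/19

Starting at the tail and folding back:
Start with 1.
1 + 1/(1/1) = 1 + 1/1 = 2/1
2 + 1/(2/1) = 2 + 1/2 = 5/2
1 + 1/(5/2) = 1 + 2/5 = 7/5
1 + 1/(7/5) = 1 + 5/7 = 12/7
1 + 1/(12/7) = 1 + 7/12 = 19/12
6 + 1/(19/12) = 6 + 12/19 = 126/19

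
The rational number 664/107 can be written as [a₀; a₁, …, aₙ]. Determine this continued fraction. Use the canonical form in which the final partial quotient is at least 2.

664 = 6·107 + 22, so a_0 = 6
107 = 4·22 + 19, so a_1 = 4
22 = 1·19 + 3, so a_2 = 1
19 = 6·3 + 1, so a_3 = 6
3 = 3·1 + 0, so a_4 = 3

[6; 4, 1, 6, 3]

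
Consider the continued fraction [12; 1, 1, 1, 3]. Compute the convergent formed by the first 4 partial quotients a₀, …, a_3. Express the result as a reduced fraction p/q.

38/3

Start with 1.
1 + 1/(1/1) = 1 + 1/1 = 2/1
1 + 1/(2/1) = 1 + 1/2 = 3/2
12 + 1/(3/2) = 12 + 2/3 = 38/3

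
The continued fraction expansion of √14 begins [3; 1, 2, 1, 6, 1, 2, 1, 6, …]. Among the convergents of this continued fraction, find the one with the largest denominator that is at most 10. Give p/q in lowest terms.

15/4

a_0 = 3: 3/1  (≤ bound)
a_1 = 1: 4/1  (≤ bound)
a_2 = 2: 11/3  (≤ bound)
a_3 = 1: 15/4  (≤ bound)
a_4 = 6: 101/27  (> 10, stop)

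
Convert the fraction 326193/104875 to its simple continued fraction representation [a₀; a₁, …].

[3; 9, 15, 6, 4, 1, 11, 2]

Apply division with remainder until the remainder is 0:
326193 ÷ 104875 → quotient 3, remainder 11568
104875 ÷ 11568 → quotient 9, remainder 763
11568 ÷ 763 → quotient 15, remainder 123
763 ÷ 123 → quotient 6, remainder 25
123 ÷ 25 → quotient 4, remainder 23
25 ÷ 23 → quotient 1, remainder 2
23 ÷ 2 → quotient 11, remainder 1
2 ÷ 1 → quotient 2, remainder 0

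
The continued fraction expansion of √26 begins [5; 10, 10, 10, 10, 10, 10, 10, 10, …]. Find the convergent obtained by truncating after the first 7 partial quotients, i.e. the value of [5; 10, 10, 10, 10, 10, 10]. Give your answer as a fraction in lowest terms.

5357035/1050601

Start with 10.
10 + 1/(10/1) = 10 + 1/10 = 101/10
10 + 1/(101/10) = 10 + 10/101 = 1020/101
10 + 1/(1020/101) = 10 + 101/1020 = 10301/1020
10 + 1/(10301/1020) = 10 + 1020/10301 = 104030/10301
10 + 1/(104030/10301) = 10 + 10301/104030 = 1050601/104030
5 + 1/(1050601/104030) = 5 + 104030/1050601 = 5357035/1050601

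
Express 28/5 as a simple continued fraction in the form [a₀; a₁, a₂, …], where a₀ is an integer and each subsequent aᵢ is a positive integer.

28 = 5·5 + 3, so a_0 = 5
5 = 1·3 + 2, so a_1 = 1
3 = 1·2 + 1, so a_2 = 1
2 = 2·1 + 0, so a_3 = 2

[5; 1, 1, 2]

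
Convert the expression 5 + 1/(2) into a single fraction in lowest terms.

Start with 2.
5 + 1/(2/1) = 5 + 1/2 = 11/2

11/2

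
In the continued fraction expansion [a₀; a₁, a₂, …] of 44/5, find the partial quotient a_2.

Run the Euclidean algorithm, recording each quotient:
⌊44/5⌋ = 8, remainder 4
⌊5/4⌋ = 1, remainder 1
⌊4/1⌋ = 4, remainder 0

4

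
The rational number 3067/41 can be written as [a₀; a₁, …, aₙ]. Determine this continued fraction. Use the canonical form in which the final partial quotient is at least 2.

Run the Euclidean algorithm, recording each quotient:
⌊3067/41⌋ = 74, remainder 33
⌊41/33⌋ = 1, remainder 8
⌊33/8⌋ = 4, remainder 1
⌊8/1⌋ = 8, remainder 0

[74; 1, 4, 8]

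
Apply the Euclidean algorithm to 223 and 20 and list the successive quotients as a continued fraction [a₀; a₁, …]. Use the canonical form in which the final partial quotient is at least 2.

⌊223/20⌋ = 11, remainder 3
⌊20/3⌋ = 6, remainder 2
⌊3/2⌋ = 1, remainder 1
⌊2/1⌋ = 2, remainder 0

[11; 6, 1, 2]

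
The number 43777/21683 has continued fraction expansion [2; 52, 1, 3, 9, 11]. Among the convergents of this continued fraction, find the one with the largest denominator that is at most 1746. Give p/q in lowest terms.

426/211

a_0 = 2: 2/1  (≤ bound)
a_1 = 52: 105/52  (≤ bound)
a_2 = 1: 107/53  (≤ bound)
a_3 = 3: 426/211  (≤ bound)
a_4 = 9: 3941/1952  (> 1746, stop)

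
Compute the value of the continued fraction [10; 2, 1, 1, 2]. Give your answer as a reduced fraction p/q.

135/13

Start with 2.
1 + 1/(2/1) = 1 + 1/2 = 3/2
1 + 1/(3/2) = 1 + 2/3 = 5/3
2 + 1/(5/3) = 2 + 3/5 = 13/5
10 + 1/(13/5) = 10 + 5/13 = 135/13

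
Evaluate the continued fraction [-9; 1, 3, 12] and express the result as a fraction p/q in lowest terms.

-404/49

Compute successive convergents:
a_0 = -9: -9/1
a_1 = 1: -8/1
a_2 = 3: -33/4
a_3 = 12: -404/49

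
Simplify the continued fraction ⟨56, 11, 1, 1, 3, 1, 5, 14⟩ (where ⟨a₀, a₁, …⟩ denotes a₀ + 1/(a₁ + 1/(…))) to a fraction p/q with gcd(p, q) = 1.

477745/8518

Start with 14.
5 + 1/(14/1) = 5 + 1/14 = 71/14
1 + 1/(71/14) = 1 + 14/71 = 85/71
3 + 1/(85/71) = 3 + 71/85 = 326/85
1 + 1/(326/85) = 1 + 85/326 = 411/326
1 + 1/(411/326) = 1 + 326/411 = 737/411
11 + 1/(737/411) = 11 + 411/737 = 8518/737
56 + 1/(8518/737) = 56 + 737/8518 = 477745/8518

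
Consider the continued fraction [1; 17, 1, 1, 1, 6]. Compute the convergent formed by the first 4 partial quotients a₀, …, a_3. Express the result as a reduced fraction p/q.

Collapse the nested fraction from the inside out:
Start with 1.
1 + 1/(1/1) = 1 + 1/1 = 2/1
17 + 1/(2/1) = 17 + 1/2 = 35/2
1 + 1/(35/2) = 1 + 2/35 = 37/35

37/35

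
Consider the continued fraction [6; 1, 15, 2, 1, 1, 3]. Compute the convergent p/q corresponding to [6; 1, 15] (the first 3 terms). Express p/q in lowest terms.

Build up convergents one term at a time:
a_0 = 6: 6/1
a_1 = 1: 7/1
a_2 = 15: 111/16

111/16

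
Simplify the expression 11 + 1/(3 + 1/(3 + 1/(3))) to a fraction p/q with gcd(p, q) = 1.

Compute successive convergents:
a_0 = 11: 11/1
a_1 = 3: 34/3
a_2 = 3: 113/10
a_3 = 3: 373/33

373/33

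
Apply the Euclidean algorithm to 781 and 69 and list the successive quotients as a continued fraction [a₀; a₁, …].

[11; 3, 7, 3]

781 = 11·69 + 22, so a_0 = 11
69 = 3·22 + 3, so a_1 = 3
22 = 7·3 + 1, so a_2 = 7
3 = 3·1 + 0, so a_3 = 3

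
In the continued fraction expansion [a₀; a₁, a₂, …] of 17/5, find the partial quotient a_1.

2

17 = 3·5 + 2, so a_0 = 3
5 = 2·2 + 1, so a_1 = 2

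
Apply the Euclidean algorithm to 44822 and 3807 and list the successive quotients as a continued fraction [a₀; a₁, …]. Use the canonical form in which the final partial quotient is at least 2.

[11; 1, 3, 2, 2, 2, 35, 2]

Apply division with remainder until the remainder is 0:
44822 = 11·3807 + 2945, so a_0 = 11
3807 = 1·2945 + 862, so a_1 = 1
2945 = 3·862 + 359, so a_2 = 3
862 = 2·359 + 144, so a_3 = 2
359 = 2·144 + 71, so a_4 = 2
144 = 2·71 + 2, so a_5 = 2
71 = 35·2 + 1, so a_6 = 35
2 = 2·1 + 0, so a_7 = 2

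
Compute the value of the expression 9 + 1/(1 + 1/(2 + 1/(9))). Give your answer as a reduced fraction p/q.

271/28

Build up convergents one term at a time:
a_0 = 9: 9/1
a_1 = 1: 10/1
a_2 = 2: 29/3
a_3 = 9: 271/28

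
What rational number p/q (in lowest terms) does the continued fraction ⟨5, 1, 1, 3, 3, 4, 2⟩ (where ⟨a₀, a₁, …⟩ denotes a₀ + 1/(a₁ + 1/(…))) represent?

a_0 = 5: 5/1
a_1 = 1: 6/1
a_2 = 1: 11/2
a_3 = 3: 39/7
a_4 = 3: 128/23
a_5 = 4: 551/99
a_6 = 2: 1230/221

1230/221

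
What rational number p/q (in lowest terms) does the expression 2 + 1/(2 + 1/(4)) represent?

a_0 = 2: 2/1
a_1 = 2: 5/2
a_2 = 4: 22/9

22/9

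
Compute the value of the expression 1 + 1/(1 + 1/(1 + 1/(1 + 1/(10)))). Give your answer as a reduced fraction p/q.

Build up convergents one term at a time:
a_0 = 1: 1/1
a_1 = 1: 2/1
a_2 = 1: 3/2
a_3 = 1: 5/3
a_4 = 10: 53/32

53/32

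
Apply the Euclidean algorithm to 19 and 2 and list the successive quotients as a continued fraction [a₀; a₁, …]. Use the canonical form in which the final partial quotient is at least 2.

[9; 2]

19 ÷ 2 → quotient 9, remainder 1
2 ÷ 1 → quotient 2, remainder 0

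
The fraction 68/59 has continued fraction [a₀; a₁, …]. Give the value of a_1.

68 ÷ 59 → quotient 1, remainder 9
59 ÷ 9 → quotient 6, remainder 5

6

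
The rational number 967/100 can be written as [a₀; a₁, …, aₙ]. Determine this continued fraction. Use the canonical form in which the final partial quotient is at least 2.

⌊967/100⌋ = 9, remainder 67
⌊100/67⌋ = 1, remainder 33
⌊67/33⌋ = 2, remainder 1
⌊33/1⌋ = 33, remainder 0

[9; 1, 2, 33]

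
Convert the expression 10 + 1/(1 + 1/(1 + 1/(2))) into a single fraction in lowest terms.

a_0 = 10: 10/1
a_1 = 1: 11/1
a_2 = 1: 21/2
a_3 = 2: 53/5

53/5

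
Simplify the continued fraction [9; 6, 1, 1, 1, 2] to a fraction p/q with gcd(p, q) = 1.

a_0 = 9: 9/1
a_1 = 6: 55/6
a_2 = 1: 64/7
a_3 = 1: 119/13
a_4 = 1: 183/20
a_5 = 2: 485/53

485/53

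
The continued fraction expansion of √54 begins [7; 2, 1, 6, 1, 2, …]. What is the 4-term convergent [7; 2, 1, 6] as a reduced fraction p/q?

Build up convergents one term at a time:
a_0 = 7: 7/1
a_1 = 2: 15/2
a_2 = 1: 22/3
a_3 = 6: 147/20

147/20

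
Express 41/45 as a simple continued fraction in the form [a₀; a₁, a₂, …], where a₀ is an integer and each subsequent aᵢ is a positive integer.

Run the Euclidean algorithm, recording each quotient:
41 = 0·45 + 41, so a_0 = 0
45 = 1·41 + 4, so a_1 = 1
41 = 10·4 + 1, so a_2 = 10
4 = 4·1 + 0, so a_3 = 4

[0; 1, 10, 4]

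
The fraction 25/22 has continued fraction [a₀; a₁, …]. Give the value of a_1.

7

⌊25/22⌋ = 1, remainder 3
⌊22/3⌋ = 7, remainder 1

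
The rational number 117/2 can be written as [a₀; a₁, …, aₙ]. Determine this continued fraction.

[58; 2]

Run the Euclidean algorithm, recording each quotient:
⌊117/2⌋ = 58, remainder 1
⌊2/1⌋ = 2, remainder 0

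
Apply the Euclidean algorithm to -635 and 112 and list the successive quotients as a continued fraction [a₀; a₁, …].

Apply division with remainder until the remainder is 0:
-635 ÷ 112 → quotient -6, remainder 37
112 ÷ 37 → quotient 3, remainder 1
37 ÷ 1 → quotient 37, remainder 0

[-6; 3, 37]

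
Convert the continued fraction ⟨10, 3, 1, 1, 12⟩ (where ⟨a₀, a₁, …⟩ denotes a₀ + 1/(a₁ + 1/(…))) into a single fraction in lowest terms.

905/88

a_0 = 10: 10/1
a_1 = 3: 31/3
a_2 = 1: 41/4
a_3 = 1: 72/7
a_4 = 12: 905/88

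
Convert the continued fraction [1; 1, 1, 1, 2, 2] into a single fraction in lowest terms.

Compute successive convergents:
a_0 = 1: 1/1
a_1 = 1: 2/1
a_2 = 1: 3/2
a_3 = 1: 5/3
a_4 = 2: 13/8
a_5 = 2: 31/19

31/19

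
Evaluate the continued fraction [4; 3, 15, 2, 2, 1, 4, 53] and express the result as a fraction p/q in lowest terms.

359129/83011

Start with 53.
4 + 1/(53/1) = 4 + 1/53 = 213/53
1 + 1/(213/53) = 1 + 53/213 = 266/213
2 + 1/(266/213) = 2 + 213/266 = 745/266
2 + 1/(745/266) = 2 + 266/745 = 1756/745
15 + 1/(1756/745) = 15 + 745/1756 = 27085/1756
3 + 1/(27085/1756) = 3 + 1756/27085 = 83011/27085
4 + 1/(83011/27085) = 4 + 27085/83011 = 359129/83011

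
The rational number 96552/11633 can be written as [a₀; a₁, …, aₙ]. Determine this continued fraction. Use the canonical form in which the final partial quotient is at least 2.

[8; 3, 2, 1, 60, 1, 1, 9]

96552 ÷ 11633 → quotient 8, remainder 3488
11633 ÷ 3488 → quotient 3, remainder 1169
3488 ÷ 1169 → quotient 2, remainder 1150
1169 ÷ 1150 → quotient 1, remainder 19
1150 ÷ 19 → quotient 60, remainder 10
19 ÷ 10 → quotient 1, remainder 9
10 ÷ 9 → quotient 1, remainder 1
9 ÷ 1 → quotient 9, remainder 0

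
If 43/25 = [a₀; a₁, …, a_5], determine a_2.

⌊43/25⌋ = 1, remainder 18
⌊25/18⌋ = 1, remainder 7
⌊18/7⌋ = 2, remainder 4

2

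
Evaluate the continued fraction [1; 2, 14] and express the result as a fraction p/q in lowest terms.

Build up convergents one term at a time:
a_0 = 1: 1/1
a_1 = 2: 3/2
a_2 = 14: 43/29

43/29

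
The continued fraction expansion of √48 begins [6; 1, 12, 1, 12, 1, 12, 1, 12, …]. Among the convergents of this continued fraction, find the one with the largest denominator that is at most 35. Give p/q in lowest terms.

List convergents until the denominator exceeds the bound:
a_0 = 6: 6/1  (≤ bound)
a_1 = 1: 7/1  (≤ bound)
a_2 = 12: 90/13  (≤ bound)
a_3 = 1: 97/14  (≤ bound)
a_4 = 12: 1254/181  (> 35, stop)

97/14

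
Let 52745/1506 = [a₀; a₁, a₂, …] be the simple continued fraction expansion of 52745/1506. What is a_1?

⌊52745/1506⌋ = 35, remainder 35
⌊1506/35⌋ = 43, remainder 1

43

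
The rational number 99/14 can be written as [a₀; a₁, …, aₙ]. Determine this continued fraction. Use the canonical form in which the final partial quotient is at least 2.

[7; 14]

99 = 7·14 + 1, so a_0 = 7
14 = 14·1 + 0, so a_1 = 14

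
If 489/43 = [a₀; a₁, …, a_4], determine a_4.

489 ÷ 43 → quotient 11, remainder 16
43 ÷ 16 → quotient 2, remainder 11
16 ÷ 11 → quotient 1, remainder 5
11 ÷ 5 → quotient 2, remainder 1
5 ÷ 1 → quotient 5, remainder 0

5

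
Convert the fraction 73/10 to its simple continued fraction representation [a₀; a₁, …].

[7; 3, 3]

73 = 7·10 + 3, so a_0 = 7
10 = 3·3 + 1, so a_1 = 3
3 = 3·1 + 0, so a_2 = 3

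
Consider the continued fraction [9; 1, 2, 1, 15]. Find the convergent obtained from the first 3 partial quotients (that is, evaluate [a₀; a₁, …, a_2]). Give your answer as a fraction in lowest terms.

29/3

a_0 = 9: 9/1
a_1 = 1: 10/1
a_2 = 2: 29/3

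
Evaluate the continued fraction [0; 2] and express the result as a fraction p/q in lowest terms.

1/2

Collapse the nested fraction from the inside out:
Start with 2.
0 + 1/(2/1) = 0 + 1/2 = 1/2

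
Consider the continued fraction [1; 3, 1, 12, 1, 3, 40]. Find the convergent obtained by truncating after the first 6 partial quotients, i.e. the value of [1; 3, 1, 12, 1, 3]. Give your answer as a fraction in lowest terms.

Build up convergents one term at a time:
a_0 = 1: 1/1
a_1 = 3: 4/3
a_2 = 1: 5/4
a_3 = 12: 64/51
a_4 = 1: 69/55
a_5 = 3: 271/216

271/216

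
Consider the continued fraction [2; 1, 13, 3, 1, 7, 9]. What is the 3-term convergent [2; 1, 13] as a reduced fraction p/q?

Use the convergent recurrence hₖ = aₖ·hₖ₋₁ + hₖ₋₂ (and likewise for the denominators kₖ):
a_0 = 2: 2/1
a_1 = 1: 3/1
a_2 = 13: 41/14

41/14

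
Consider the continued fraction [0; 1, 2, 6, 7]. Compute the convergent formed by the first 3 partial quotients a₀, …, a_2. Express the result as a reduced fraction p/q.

a_0 = 0: 0/1
a_1 = 1: 1/1
a_2 = 2: 2/3

2/3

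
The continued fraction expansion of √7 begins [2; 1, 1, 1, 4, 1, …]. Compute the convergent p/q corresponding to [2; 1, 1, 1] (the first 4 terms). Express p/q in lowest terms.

8/3

Use the convergent recurrence hₖ = aₖ·hₖ₋₁ + hₖ₋₂ (and likewise for the denominators kₖ):
a_0 = 2: 2/1
a_1 = 1: 3/1
a_2 = 1: 5/2
a_3 = 1: 8/3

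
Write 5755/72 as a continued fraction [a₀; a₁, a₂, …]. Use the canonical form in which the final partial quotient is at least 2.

[79; 1, 13, 2, 2]

5755 = 79·72 + 67, so a_0 = 79
72 = 1·67 + 5, so a_1 = 1
67 = 13·5 + 2, so a_2 = 13
5 = 2·2 + 1, so a_3 = 2
2 = 2·1 + 0, so a_4 = 2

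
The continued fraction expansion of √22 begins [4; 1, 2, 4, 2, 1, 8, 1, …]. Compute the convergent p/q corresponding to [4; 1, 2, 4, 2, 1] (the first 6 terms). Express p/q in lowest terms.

197/42

Use the convergent recurrence hₖ = aₖ·hₖ₋₁ + hₖ₋₂ (and likewise for the denominators kₖ):
a_0 = 4: 4/1
a_1 = 1: 5/1
a_2 = 2: 14/3
a_3 = 4: 61/13
a_4 = 2: 136/29
a_5 = 1: 197/42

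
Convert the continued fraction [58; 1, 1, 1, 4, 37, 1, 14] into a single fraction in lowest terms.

469789/8011

Work from the innermost term outward:
Start with 14.
1 + 1/(14/1) = 1 + 1/14 = 15/14
37 + 1/(15/14) = 37 + 14/15 = 569/15
4 + 1/(569/15) = 4 + 15/569 = 2291/569
1 + 1/(2291/569) = 1 + 569/2291 = 2860/2291
1 + 1/(2860/2291) = 1 + 2291/2860 = 5151/2860
1 + 1/(5151/2860) = 1 + 2860/5151 = 8011/5151
58 + 1/(8011/5151) = 58 + 5151/8011 = 469789/8011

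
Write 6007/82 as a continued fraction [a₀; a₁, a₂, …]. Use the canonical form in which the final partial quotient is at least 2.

[73; 3, 1, 9, 2]

6007 ÷ 82 → quotient 73, remainder 21
82 ÷ 21 → quotient 3, remainder 19
21 ÷ 19 → quotient 1, remainder 2
19 ÷ 2 → quotient 9, remainder 1
2 ÷ 1 → quotient 2, remainder 0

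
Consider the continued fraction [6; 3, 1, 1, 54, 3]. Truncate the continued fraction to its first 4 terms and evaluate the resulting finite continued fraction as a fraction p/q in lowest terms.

a_0 = 6: 6/1
a_1 = 3: 19/3
a_2 = 1: 25/4
a_3 = 1: 44/7

44/7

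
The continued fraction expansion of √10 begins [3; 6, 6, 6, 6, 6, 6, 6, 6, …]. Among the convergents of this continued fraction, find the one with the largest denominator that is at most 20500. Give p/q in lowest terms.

27379/8658

a_0 = 3: 3/1  (≤ bound)
a_1 = 6: 19/6  (≤ bound)
a_2 = 6: 117/37  (≤ bound)
a_3 = 6: 721/228  (≤ bound)
a_4 = 6: 4443/1405  (≤ bound)
a_5 = 6: 27379/8658  (≤ bound)
a_6 = 6: 168717/53353  (> 20500, stop)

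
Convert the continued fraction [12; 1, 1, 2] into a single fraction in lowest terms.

Start with 2.
1 + 1/(2/1) = 1 + 1/2 = 3/2
1 + 1/(3/2) = 1 + 2/3 = 5/3
12 + 1/(5/3) = 12 + 3/5 = 63/5

63/5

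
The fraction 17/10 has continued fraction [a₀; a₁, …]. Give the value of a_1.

1

17 ÷ 10 → quotient 1, remainder 7
10 ÷ 7 → quotient 1, remainder 3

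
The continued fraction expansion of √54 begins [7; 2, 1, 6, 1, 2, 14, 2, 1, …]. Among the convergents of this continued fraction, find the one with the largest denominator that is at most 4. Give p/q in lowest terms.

22/3

List convergents until the denominator exceeds the bound:
a_0 = 7: 7/1  (≤ bound)
a_1 = 2: 15/2  (≤ bound)
a_2 = 1: 22/3  (≤ bound)
a_3 = 6: 147/20  (> 4, stop)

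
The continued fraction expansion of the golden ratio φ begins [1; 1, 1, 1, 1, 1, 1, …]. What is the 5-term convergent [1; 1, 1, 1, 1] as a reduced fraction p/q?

a_0 = 1: 1/1
a_1 = 1: 2/1
a_2 = 1: 3/2
a_3 = 1: 5/3
a_4 = 1: 8/5

8/5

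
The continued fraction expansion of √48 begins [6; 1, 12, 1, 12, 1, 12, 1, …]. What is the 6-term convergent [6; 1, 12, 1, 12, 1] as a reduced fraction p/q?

1351/195

Start with 1.
12 + 1/(1/1) = 12 + 1/1 = 13/1
1 + 1/(13/1) = 1 + 1/13 = 14/13
12 + 1/(14/13) = 12 + 13/14 = 181/14
1 + 1/(181/14) = 1 + 14/181 = 195/181
6 + 1/(195/181) = 6 + 181/195 = 1351/195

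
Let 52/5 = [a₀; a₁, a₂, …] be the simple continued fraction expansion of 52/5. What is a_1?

Apply division with remainder until the remainder is 0:
52 ÷ 5 → quotient 10, remainder 2
5 ÷ 2 → quotient 2, remainder 1

2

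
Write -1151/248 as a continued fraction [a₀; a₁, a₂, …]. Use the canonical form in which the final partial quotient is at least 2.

[-5; 2, 1, 3, 1, 2, 6]

-1151 ÷ 248 → quotient -5, remainder 89
248 ÷ 89 → quotient 2, remainder 70
89 ÷ 70 → quotient 1, remainder 19
70 ÷ 19 → quotient 3, remainder 13
19 ÷ 13 → quotient 1, remainder 6
13 ÷ 6 → quotient 2, remainder 1
6 ÷ 1 → quotient 6, remainder 0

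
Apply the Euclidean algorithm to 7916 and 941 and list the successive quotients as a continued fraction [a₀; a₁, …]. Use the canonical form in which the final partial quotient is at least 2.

[8; 2, 2, 2, 1, 5, 2, 4]

7916 = 8·941 + 388, so a_0 = 8
941 = 2·388 + 165, so a_1 = 2
388 = 2·165 + 58, so a_2 = 2
165 = 2·58 + 49, so a_3 = 2
58 = 1·49 + 9, so a_4 = 1
49 = 5·9 + 4, so a_5 = 5
9 = 2·4 + 1, so a_6 = 2
4 = 4·1 + 0, so a_7 = 4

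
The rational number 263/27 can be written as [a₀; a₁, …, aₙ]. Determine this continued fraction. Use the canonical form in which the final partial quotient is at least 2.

Repeatedly divide and take the remainder:
263 ÷ 27 → quotient 9, remainder 20
27 ÷ 20 → quotient 1, remainder 7
20 ÷ 7 → quotient 2, remainder 6
7 ÷ 6 → quotient 1, remainder 1
6 ÷ 1 → quotient 6, remainder 0

[9; 1, 2, 1, 6]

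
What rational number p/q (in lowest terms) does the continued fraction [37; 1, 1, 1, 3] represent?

a_0 = 37: 37/1
a_1 = 1: 38/1
a_2 = 1: 75/2
a_3 = 1: 113/3
a_4 = 3: 414/11

414/11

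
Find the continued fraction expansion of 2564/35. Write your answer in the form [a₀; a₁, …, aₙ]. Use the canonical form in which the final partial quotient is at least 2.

[73; 3, 1, 8]

2564 ÷ 35 → quotient 73, remainder 9
35 ÷ 9 → quotient 3, remainder 8
9 ÷ 8 → quotient 1, remainder 1
8 ÷ 1 → quotient 8, remainder 0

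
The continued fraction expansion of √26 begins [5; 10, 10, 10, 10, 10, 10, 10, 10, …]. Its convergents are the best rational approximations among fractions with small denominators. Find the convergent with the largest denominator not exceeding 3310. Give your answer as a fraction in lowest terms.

5201/1020

a_0 = 5: 5/1  (≤ bound)
a_1 = 10: 51/10  (≤ bound)
a_2 = 10: 515/101  (≤ bound)
a_3 = 10: 5201/1020  (≤ bound)
a_4 = 10: 52525/10301  (> 3310, stop)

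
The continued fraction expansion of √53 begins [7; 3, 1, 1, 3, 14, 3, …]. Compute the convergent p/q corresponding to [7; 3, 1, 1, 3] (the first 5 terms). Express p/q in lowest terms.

a_0 = 7: 7/1
a_1 = 3: 22/3
a_2 = 1: 29/4
a_3 = 1: 51/7
a_4 = 3: 182/25

182/25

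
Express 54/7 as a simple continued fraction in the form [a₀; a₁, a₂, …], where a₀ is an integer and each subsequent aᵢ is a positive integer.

[7; 1, 2, 2]

⌊54/7⌋ = 7, remainder 5
⌊7/5⌋ = 1, remainder 2
⌊5/2⌋ = 2, remainder 1
⌊2/1⌋ = 2, remainder 0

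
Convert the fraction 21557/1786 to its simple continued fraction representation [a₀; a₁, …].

⌊21557/1786⌋ = 12, remainder 125
⌊1786/125⌋ = 14, remainder 36
⌊125/36⌋ = 3, remainder 17
⌊36/17⌋ = 2, remainder 2
⌊17/2⌋ = 8, remainder 1
⌊2/1⌋ = 2, remainder 0

[12; 14, 3, 2, 8, 2]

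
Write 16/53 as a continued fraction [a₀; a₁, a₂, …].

[0; 3, 3, 5]

⌊16/53⌋ = 0, remainder 16
⌊53/16⌋ = 3, remainder 5
⌊16/5⌋ = 3, remainder 1
⌊5/1⌋ = 5, remainder 0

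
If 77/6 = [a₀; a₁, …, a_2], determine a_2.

⌊77/6⌋ = 12, remainder 5
⌊6/5⌋ = 1, remainder 1
⌊5/1⌋ = 5, remainder 0

5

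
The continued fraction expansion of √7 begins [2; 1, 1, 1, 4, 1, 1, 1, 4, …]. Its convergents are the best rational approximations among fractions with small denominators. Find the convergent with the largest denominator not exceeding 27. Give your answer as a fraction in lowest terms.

45/17

List convergents until the denominator exceeds the bound:
a_0 = 2: 2/1  (≤ bound)
a_1 = 1: 3/1  (≤ bound)
a_2 = 1: 5/2  (≤ bound)
a_3 = 1: 8/3  (≤ bound)
a_4 = 4: 37/14  (≤ bound)
a_5 = 1: 45/17  (≤ bound)
a_6 = 1: 82/31  (> 27, stop)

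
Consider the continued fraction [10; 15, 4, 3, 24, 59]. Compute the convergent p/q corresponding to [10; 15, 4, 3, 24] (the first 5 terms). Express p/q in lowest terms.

Compute successive convergents:
a_0 = 10: 10/1
a_1 = 15: 151/15
a_2 = 4: 614/61
a_3 = 3: 1993/198
a_4 = 24: 48446/4813

48446/4813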